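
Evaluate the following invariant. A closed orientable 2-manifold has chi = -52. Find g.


chi = 2 - 2g for closed orientable surfaces.
-52 = 2 - 2g
2g = 2 - (-52) = 54
g = 27

27


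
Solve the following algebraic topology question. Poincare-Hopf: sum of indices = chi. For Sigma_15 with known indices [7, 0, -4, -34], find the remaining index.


Poincare-Hopf: sum of indices = chi(M).
chi(Sigma_15) = 2 - 2*15 = -28.
Sum of known indices = -31.
x = chi - (sum known) = -28 - (-31) = 3

3


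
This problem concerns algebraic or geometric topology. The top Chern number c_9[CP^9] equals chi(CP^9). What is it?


For any closed oriented manifold, <e(TM),[M]> = chi(M).
chi(CP^9) = 9+1 = 10

10


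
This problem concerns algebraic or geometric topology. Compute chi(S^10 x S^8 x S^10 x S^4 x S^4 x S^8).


chi is multiplicative: chi(X x Y) = chi(X) chi(Y).
Each even-dim sphere has chi = 2. There are 6 factors.
chi = 2^6 = 64

64


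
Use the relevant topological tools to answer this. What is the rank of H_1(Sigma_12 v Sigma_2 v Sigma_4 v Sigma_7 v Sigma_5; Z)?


For a wedge X v Y: reduced H_k(X v Y) = H_k(X) + H_k(Y).
Each Sigma_g contributes b_1 = 2g.
b_1 = 24 + 4 + 8 + 14 + 10 = 60

60


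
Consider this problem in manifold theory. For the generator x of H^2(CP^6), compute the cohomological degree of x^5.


|x| = 2 in H^*(CP^n).
|x^5| = 5 * |x| = 5 * 2 = 10

10


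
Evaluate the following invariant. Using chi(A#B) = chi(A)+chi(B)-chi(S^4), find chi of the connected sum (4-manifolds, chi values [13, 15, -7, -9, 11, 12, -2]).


For n-manifolds: chi(A#B) = chi(A) + chi(B) - chi(S^4).
chi(S^4) = 1 + (-1)^4 = 2.
chi(#) = (sum chi_i) - (7-1)*chi(S^4) = 33 - 6*2 = 21

21


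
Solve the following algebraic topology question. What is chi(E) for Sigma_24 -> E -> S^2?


chi(S^2) = 2 (n even), chi(Sigma_24) = 2 - 2*24 = -46.
chi(E) = 2 * (-46) = -92

-92


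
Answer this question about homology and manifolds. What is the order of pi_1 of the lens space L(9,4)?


pi_1(L(p,q)) = Z/pZ for any q coprime to p.
|pi_1(L(9,4))| = 9

9


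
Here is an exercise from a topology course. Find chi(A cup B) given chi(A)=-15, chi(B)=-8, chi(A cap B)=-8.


chi(A cup B) = chi(A) + chi(B) - chi(A cap B)
= -15 + (-8) - (-8)
= -15

-15


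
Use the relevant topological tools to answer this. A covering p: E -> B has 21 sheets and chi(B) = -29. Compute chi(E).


For a finite covering: chi(E) = (number of sheets) * chi(B).
chi(E) = 21 * (-29) = -609

-609


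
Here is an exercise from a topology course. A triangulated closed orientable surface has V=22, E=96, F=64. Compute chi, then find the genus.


chi = V - E + F = 22 - 96 + 64 = -10
For orientable closed surface: chi = 2 - 2g, so g = (2 - chi)/2.
g = (2 - (-10)) / 2 = 12 / 2 = 6

6


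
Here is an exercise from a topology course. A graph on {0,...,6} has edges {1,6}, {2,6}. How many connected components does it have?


Run DFS/union-find over 7 vertices.
V = 7, E = 2.
Number of components = 5

5


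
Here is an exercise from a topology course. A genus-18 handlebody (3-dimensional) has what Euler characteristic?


A genus-g handlebody deformation retracts to a wedge of g circles.
chi(vee_g S^1) = 1 - g.
chi(H_18) = 1 - 18 = -17

-17


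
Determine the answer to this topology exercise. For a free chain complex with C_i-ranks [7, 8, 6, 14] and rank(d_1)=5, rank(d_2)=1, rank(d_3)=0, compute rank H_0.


rank H_k = rank(ker d_k) - rank(im d_{k+1}).
rank(ker d_0) = rank(C_0) - rank(d_0) = 7 - 0 = 7.
rank(im d_{0+1}) = 5.
rank H_0 = 7 - 5 = 2

2


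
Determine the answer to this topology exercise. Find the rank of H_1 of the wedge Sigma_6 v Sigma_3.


For a wedge: H_1(A v B) = H_1(A) + H_1(B).
b_1(Sigma_6) = 12, b_1(Sigma_3) = 6.
b_1 = 12 + 6 = 18

18


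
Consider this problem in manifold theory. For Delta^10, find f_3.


Delta^10 has 10+1 vertices. A 3-face is a choice of 3+1 vertices.
f_3 = C(10+1, 3+1) = C(11,4) = 330

330


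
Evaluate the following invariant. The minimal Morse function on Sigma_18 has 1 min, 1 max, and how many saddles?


A perfect Morse function has m_k = b_k.
For Sigma_18: b_0=1, b_1=2g=36, b_2=1.
Saddles m_1 = 2g = 36

36


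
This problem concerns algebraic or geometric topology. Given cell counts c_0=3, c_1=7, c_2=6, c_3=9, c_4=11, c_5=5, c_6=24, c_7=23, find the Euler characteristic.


chi = sum_k (-1)^k c_k.
= (-1)^0*3 + (-1)^1*7 + (-1)^2*6 + (-1)^3*9 + (-1)^4*11 + (-1)^5*5 + (-1)^6*24 + (-1)^7*23
= (3) + (-7) + (6) + (-9) + (11) + (-5) + (24) + (-23)
= 0

0


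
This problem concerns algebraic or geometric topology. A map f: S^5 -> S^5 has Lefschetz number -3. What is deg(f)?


L(f) = 1 + (-1)^5 deg(f) on S^5.
-3 = 1 + (-1)^5 * deg(f)
(-1)^5 * deg(f) = -4
deg(f) = 4

4


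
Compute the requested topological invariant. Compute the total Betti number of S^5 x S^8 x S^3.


Total Betti number is multiplicative under products.
Each S^d (d>=1) has total Betti number 2.
There are 3 sphere factors.
Total = 2^3 = 8

8


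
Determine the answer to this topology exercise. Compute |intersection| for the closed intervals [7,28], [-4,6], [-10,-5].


Intersection = [max(a_i), min(b_i)] = [7, -5].
Since 7 > -5, the intersection is empty.
Length = 0

0


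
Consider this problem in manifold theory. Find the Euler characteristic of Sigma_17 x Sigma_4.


chi(Sigma_17) = 2 - 2*17 = -32
chi(Sigma_4) = 2 - 2*4 = -6
chi(product) = (-32) * (-6) = 192

192


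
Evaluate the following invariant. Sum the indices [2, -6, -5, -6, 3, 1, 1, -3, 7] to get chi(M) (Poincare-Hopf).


Poincare-Hopf: chi(M) = sum of indices of zeros.
chi = (2) + (-6) + (-5) + (-6) + (3) + (1) + (1) + (-3) + (7) = -6

-6


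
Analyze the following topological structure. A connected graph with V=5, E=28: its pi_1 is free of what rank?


For a connected graph: rank(pi_1) = b_1 = E - V + 1 = 1 - chi.
chi = V - E = 5 - 28 = -23.
rank = 1 - (-23) = 28 - 5 + 1 = 24

24


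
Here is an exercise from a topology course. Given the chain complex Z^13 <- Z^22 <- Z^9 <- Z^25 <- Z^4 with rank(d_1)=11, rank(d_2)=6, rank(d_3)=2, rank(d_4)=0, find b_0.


rank H_k = rank(ker d_k) - rank(im d_{k+1}).
rank(ker d_0) = rank(C_0) - rank(d_0) = 13 - 0 = 13.
rank(im d_{0+1}) = 11.
rank H_0 = 13 - 11 = 2

2


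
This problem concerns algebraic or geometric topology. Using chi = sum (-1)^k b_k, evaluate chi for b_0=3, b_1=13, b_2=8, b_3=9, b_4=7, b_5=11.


chi = sum_k (-1)^k b_k.
= (3) + (-13) + (8) + (-9) + (7) + (-11)
= -15

-15


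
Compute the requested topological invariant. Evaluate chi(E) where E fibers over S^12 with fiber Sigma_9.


chi(S^12) = 2 (n even), chi(Sigma_9) = 2 - 2*9 = -16.
chi(E) = 2 * (-16) = -32

-32


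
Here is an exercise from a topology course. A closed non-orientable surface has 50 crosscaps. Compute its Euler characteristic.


For a non-orientable closed surface with k crosscaps: chi = 2 - k.
Here k = 50.
chi = 2 - 50 = -48

-48


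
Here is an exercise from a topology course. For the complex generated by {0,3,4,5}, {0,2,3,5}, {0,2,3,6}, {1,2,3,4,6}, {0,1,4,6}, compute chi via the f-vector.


Enumerate all faces; f-vector: f_0=7, f_1=19, f_2=22, f_3=9, f_4=1.
chi = sum (-1)^k f_k = 2

2


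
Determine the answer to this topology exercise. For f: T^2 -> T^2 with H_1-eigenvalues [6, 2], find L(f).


For a torus self-map: L(f) = det(I - A) where A acts on H_1.
L(f) = (1-6) * (1-2) = -5 * -1 = 5

5


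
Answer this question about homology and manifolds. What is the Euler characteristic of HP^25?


HP^25 has one cell in each dimension 0, 4, ..., 4*25 (25+1 cells, all even-dim).
chi = 25 + 1 = 26

26


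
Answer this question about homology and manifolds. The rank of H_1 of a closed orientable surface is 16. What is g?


For a closed orientable surface: b_1 = 2g.
16 = 2g
g = 16 / 2 = 8

8


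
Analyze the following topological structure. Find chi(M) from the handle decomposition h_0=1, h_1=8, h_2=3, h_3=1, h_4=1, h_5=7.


Handles of index k contribute (-1)^k to chi (same as CW cells).
chi = (1) + (-8) + (3) + (-1) + (1) + (-7) = -11

-11


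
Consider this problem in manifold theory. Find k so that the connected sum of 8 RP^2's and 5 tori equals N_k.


Since a >= 1, the sum is non-orientable; each T^2 can be replaced by RP^2 # RP^2 (since T^2#RP^2 = 3RP^2).
Total crosscaps k = 8 + 2*5 = 18.
Check via chi: chi = 8*1 + 5*0 - (8+5-1)*2 = -16 = 2 - k = -16. Consistent.

18


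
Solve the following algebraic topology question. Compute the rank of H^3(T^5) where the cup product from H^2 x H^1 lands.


Cup product: H^p x H^q -> H^{p+q}; here p+q = 2+1 = 3.
rank H^k(T^n) = C(n,k).
C(5,3) = 10

10


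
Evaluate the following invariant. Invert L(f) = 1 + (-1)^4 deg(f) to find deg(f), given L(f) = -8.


L(f) = 1 + (-1)^4 deg(f) on S^4.
-8 = 1 + (-1)^4 * deg(f)
(-1)^4 * deg(f) = -9
deg(f) = -9

-9


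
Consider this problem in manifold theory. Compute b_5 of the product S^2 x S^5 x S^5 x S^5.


Each S^d has Poincare polynomial 1 + t^d.
The product S^2 x S^5 x S^5 x S^5 has Poincare polynomial prod(1+t^d_i).
Expanding: b_0=1, b_2=1, b_5=3, b_7=3, b_10=3, b_12=3, b_15=1, b_17=1.
b_5 = 3

3


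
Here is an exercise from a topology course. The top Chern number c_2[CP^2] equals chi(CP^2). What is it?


For any closed oriented manifold, <e(TM),[M]> = chi(M).
chi(CP^2) = 2+1 = 3

3


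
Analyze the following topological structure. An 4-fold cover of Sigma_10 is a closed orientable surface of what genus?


For an n-sheeted cover: chi(E) = n * chi(B).
chi(Sigma_10) = 2 - 2*10 = -18.
chi(E) = 4 * (-18) = -72.
genus(E) = (2 - chi(E))/2 = (2 - (-72))/2 = 74/2 = 37

37


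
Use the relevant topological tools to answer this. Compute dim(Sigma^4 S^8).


Each suspension raises dimension by 1: Sigma S^n = S^{n+1}.
Sigma^4 S^8 = S^{8+4} = S^12

12


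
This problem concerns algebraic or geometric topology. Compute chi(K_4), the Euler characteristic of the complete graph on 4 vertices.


K_4: V = 4, E = C(4,2) = 6.
chi = V - E = 4 - 6 = -2

-2


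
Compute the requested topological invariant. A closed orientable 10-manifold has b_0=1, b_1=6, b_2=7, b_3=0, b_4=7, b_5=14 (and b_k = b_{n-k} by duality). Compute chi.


By Poincare duality b_k = b_{10-k}, so full Betti numbers: b_0=1, b_1=6, b_2=7, b_3=0, b_4=7, b_5=14, b_6=7, b_7=0, b_8=7, b_9=6, b_10=1.
chi = sum (-1)^k b_k = 4

4


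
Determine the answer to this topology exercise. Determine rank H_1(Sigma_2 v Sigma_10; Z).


For a wedge: H_1(A v B) = H_1(A) + H_1(B).
b_1(Sigma_2) = 4, b_1(Sigma_10) = 20.
b_1 = 4 + 20 = 24

24


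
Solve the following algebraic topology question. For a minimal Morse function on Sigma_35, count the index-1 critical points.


A perfect Morse function has m_k = b_k.
For Sigma_35: b_0=1, b_1=2g=70, b_2=1.
Saddles m_1 = 2g = 70

70


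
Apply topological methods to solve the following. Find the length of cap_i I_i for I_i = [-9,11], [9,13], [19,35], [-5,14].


Intersection = [max(a_i), min(b_i)] = [19, 11].
Since 19 > 11, the intersection is empty.
Length = 0

0


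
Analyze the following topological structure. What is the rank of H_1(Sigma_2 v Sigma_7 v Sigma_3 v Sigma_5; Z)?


For a wedge X v Y: reduced H_k(X v Y) = H_k(X) + H_k(Y).
Each Sigma_g contributes b_1 = 2g.
b_1 = 4 + 14 + 6 + 10 = 34

34


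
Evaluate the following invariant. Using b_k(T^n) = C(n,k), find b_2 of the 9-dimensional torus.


By the Kunneth formula, b_k(T^n) = C(n,k).
b_2(T^9) = C(9,2).
C(9,2) = 9!/(2!*7!) = 36

36


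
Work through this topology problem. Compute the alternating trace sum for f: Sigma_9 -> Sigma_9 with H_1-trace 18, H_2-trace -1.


L(f) = tr(f_0*) - tr(f_1*) + tr(f_2*).
= 1 - (18) + (-1)
= -18

-18


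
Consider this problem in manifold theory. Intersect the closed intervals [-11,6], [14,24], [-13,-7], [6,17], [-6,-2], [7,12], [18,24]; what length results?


Intersection = [max(a_i), min(b_i)] = [18, -7].
Since 18 > -7, the intersection is empty.
Length = 0

0


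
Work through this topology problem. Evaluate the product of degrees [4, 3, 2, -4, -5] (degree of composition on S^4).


Degree is multiplicative: deg(composition) = product of degrees.
= (4) * (3) * (2) * (-4) * (-5) = 480

480


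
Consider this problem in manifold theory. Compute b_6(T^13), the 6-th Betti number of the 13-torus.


By the Kunneth formula, b_k(T^n) = C(n,k).
b_6(T^13) = C(13,6).
C(13,6) = 13!/(6!*7!) = 1716

1716


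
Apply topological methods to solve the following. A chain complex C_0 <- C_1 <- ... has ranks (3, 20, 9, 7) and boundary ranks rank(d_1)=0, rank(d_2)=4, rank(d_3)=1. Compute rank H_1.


rank H_k = rank(ker d_k) - rank(im d_{k+1}).
rank(ker d_1) = rank(C_1) - rank(d_1) = 20 - 0 = 20.
rank(im d_{1+1}) = 4.
rank H_1 = 20 - 4 = 16

16


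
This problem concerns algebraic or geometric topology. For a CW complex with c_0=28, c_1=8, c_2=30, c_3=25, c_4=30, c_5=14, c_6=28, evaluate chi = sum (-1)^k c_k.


chi = sum_k (-1)^k c_k.
= (-1)^0*28 + (-1)^1*8 + (-1)^2*30 + (-1)^3*25 + (-1)^4*30 + (-1)^5*14 + (-1)^6*28
= (28) + (-8) + (30) + (-25) + (30) + (-14) + (28)
= 69

69


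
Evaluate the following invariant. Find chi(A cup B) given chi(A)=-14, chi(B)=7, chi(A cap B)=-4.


chi(A cup B) = chi(A) + chi(B) - chi(A cap B)
= -14 + (7) - (-4)
= -3

-3


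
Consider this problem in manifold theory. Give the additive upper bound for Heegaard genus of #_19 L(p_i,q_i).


Heegaard genus satisfies g(A#B) <= g(A) + g(B).
Each lens space has g = 1.
Upper bound: 19 * 1 = 19

19


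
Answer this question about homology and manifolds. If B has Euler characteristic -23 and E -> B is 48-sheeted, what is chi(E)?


For a finite covering: chi(E) = (number of sheets) * chi(B).
chi(E) = 48 * (-23) = -1104

-1104


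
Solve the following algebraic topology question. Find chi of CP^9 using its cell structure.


CP^9 has one cell in each even dimension 0, 2, ..., 2*9 (9+1 cells total).
All cells are even-dimensional, so chi = number of cells.
chi = 9 + 1 = 10

10


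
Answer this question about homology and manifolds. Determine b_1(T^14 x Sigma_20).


pi_1(A x B) = pi_1(A) x pi_1(B); rank of abelianization = b_1.
b_1(T^14) = 14, b_1(Sigma_20) = 2*20 = 40.
b_1(product) = 14 + 40 = 54

54


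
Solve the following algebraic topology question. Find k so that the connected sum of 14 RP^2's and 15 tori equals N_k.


Since a >= 1, the sum is non-orientable; each T^2 can be replaced by RP^2 # RP^2 (since T^2#RP^2 = 3RP^2).
Total crosscaps k = 14 + 2*15 = 44.
Check via chi: chi = 14*1 + 15*0 - (14+15-1)*2 = -42 = 2 - k = -42. Consistent.

44


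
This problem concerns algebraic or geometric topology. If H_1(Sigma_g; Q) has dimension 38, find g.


For a closed orientable surface: b_1 = 2g.
38 = 2g
g = 38 / 2 = 19

19


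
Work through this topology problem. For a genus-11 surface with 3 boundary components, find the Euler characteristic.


For a compact orientable surface with genus g and b boundary components: chi = 2 - 2g - b.
chi = 2 - 2*11 - 3 = 2 - 22 - 3 = -23

-23


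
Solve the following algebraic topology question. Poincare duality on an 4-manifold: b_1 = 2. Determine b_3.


Poincare duality for closed orientable n-manifolds: b_k = b_{n-k}.
Here n = 4, so b_3 = b_1 = 2

2


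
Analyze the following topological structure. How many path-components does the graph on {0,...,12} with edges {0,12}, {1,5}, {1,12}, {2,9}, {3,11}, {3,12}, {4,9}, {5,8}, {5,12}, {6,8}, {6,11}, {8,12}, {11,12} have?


Run DFS/union-find over 13 vertices.
V = 13, E = 13.
Number of components = 4

4


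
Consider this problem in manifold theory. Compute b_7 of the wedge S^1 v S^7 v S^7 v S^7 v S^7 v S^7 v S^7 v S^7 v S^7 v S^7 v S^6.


For a wedge of spheres, H_k (k>0) is free on one generator per sphere of dimension k.
Spheres of dimension 7: count = 9.
b_7 = 9

9


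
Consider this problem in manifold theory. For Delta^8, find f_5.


Delta^8 has 8+1 vertices. A 5-face is a choice of 5+1 vertices.
f_5 = C(8+1, 5+1) = C(9,6) = 84

84


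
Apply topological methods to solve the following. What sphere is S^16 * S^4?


Join of spheres: S^m * S^n = S^{m+n+1}.
dim = 16 + 4 + 1 = 21

21


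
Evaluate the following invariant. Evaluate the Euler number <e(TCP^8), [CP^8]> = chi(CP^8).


For any closed oriented manifold, <e(TM),[M]> = chi(M).
chi(CP^8) = 8+1 = 9

9


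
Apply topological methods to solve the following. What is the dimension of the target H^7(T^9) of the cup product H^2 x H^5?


Cup product: H^p x H^q -> H^{p+q}; here p+q = 2+5 = 7.
rank H^k(T^n) = C(n,k).
C(9,7) = 36

36


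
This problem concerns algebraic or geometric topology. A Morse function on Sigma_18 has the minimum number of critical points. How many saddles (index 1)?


A perfect Morse function has m_k = b_k.
For Sigma_18: b_0=1, b_1=2g=36, b_2=1.
Saddles m_1 = 2g = 36

36


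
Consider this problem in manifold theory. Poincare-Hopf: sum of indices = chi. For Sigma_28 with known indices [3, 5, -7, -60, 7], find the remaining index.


Poincare-Hopf: sum of indices = chi(M).
chi(Sigma_28) = 2 - 2*28 = -54.
Sum of known indices = -52.
x = chi - (sum known) = -54 - (-52) = -2

-2


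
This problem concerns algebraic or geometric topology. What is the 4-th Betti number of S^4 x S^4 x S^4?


Each S^d has Poincare polynomial 1 + t^d.
The product S^4 x S^4 x S^4 has Poincare polynomial prod(1+t^d_i).
Expanding: b_0=1, b_4=3, b_8=3, b_12=1.
b_4 = 3

3


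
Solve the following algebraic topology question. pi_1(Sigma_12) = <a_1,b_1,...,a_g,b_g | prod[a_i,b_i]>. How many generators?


Standard presentation: pi_1(Sigma_g) = <a_1,b_1,...,a_g,b_g | [a_1,b_1]...[a_g,b_g] = 1>.
Number of generators = 2g = 2*12 = 24

24


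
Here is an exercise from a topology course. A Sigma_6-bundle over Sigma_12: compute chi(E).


For a fiber bundle F -> E -> B (with CW structure): chi(E) = chi(B) * chi(F).
chi(Sigma_12) = -22, chi(Sigma_6) = -10.
chi(E) = (-22) * (-10) = 220

220


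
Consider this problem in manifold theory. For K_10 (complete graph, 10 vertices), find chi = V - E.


K_10: V = 10, E = C(10,2) = 45.
chi = V - E = 10 - 45 = -35

-35


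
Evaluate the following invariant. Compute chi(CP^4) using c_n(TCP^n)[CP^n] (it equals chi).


For any closed oriented manifold, <e(TM),[M]> = chi(M).
chi(CP^4) = 4+1 = 5

5


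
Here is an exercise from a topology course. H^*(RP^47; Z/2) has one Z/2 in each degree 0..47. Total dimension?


H^k(RP^47; Z/2) = Z/2 for each 0 <= k <= 47.
Total dimension = 47 + 1 = 48

48


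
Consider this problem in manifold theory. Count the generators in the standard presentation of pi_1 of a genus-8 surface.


Standard presentation: pi_1(Sigma_g) = <a_1,b_1,...,a_g,b_g | [a_1,b_1]...[a_g,b_g] = 1>.
Number of generators = 2g = 2*8 = 16

16


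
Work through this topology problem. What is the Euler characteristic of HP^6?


HP^6 has one cell in each dimension 0, 4, ..., 4*6 (6+1 cells, all even-dim).
chi = 6 + 1 = 7

7


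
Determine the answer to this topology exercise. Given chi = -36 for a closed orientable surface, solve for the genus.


chi = 2 - 2g for closed orientable surfaces.
-36 = 2 - 2g
2g = 2 - (-36) = 38
g = 19

19


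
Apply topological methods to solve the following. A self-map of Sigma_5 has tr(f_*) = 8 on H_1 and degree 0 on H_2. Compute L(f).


L(f) = tr(f_0*) - tr(f_1*) + tr(f_2*).
= 1 - (8) + (0)
= -7

-7


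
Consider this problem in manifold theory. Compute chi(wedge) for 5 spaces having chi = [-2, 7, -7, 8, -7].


chi(A v B) = chi(A) + chi(B) - 1 (one point identified).
For 5 spaces: chi = (sum chi_i) - (5 - 1).
sum = -1; chi = -1 - 4 = -5

-5


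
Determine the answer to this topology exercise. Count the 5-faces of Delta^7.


Delta^7 has 7+1 vertices. A 5-face is a choice of 5+1 vertices.
f_5 = C(7+1, 5+1) = C(8,6) = 28

28


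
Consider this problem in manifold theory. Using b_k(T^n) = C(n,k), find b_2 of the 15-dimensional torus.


By the Kunneth formula, b_k(T^n) = C(n,k).
b_2(T^15) = C(15,2).
C(15,2) = 15!/(2!*13!) = 105

105


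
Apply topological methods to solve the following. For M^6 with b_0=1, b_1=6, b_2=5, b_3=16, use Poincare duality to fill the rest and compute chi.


By Poincare duality b_k = b_{6-k}, so full Betti numbers: b_0=1, b_1=6, b_2=5, b_3=16, b_4=5, b_5=6, b_6=1.
chi = sum (-1)^k b_k = -16

-16


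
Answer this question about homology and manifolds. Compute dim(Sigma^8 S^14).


Each suspension raises dimension by 1: Sigma S^n = S^{n+1}.
Sigma^8 S^14 = S^{14+8} = S^22

22


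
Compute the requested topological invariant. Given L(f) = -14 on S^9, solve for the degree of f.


L(f) = 1 + (-1)^9 deg(f) on S^9.
-14 = 1 + (-1)^9 * deg(f)
(-1)^9 * deg(f) = -15
deg(f) = 15

15


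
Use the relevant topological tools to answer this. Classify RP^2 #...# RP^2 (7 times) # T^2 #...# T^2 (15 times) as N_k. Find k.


Since a >= 1, the sum is non-orientable; each T^2 can be replaced by RP^2 # RP^2 (since T^2#RP^2 = 3RP^2).
Total crosscaps k = 7 + 2*15 = 37.
Check via chi: chi = 7*1 + 15*0 - (7+15-1)*2 = -35 = 2 - k = -35. Consistent.

37


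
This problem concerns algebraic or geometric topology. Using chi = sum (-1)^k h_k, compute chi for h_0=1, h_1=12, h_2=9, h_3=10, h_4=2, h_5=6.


Handles of index k contribute (-1)^k to chi (same as CW cells).
chi = (1) + (-12) + (9) + (-10) + (2) + (-6) = -16

-16


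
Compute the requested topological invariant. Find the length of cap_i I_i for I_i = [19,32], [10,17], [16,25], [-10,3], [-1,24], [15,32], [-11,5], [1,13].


Intersection = [max(a_i), min(b_i)] = [19, 3].
Since 19 > 3, the intersection is empty.
Length = 0

0


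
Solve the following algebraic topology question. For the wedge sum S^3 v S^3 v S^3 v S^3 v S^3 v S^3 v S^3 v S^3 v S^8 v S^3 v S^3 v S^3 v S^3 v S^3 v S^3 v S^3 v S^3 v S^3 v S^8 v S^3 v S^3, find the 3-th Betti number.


For a wedge of spheres, H_k (k>0) is free on one generator per sphere of dimension k.
Spheres of dimension 3: count = 19.
b_3 = 19

19


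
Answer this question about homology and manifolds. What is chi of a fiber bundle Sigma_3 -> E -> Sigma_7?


For a fiber bundle F -> E -> B (with CW structure): chi(E) = chi(B) * chi(F).
chi(Sigma_7) = -12, chi(Sigma_3) = -4.
chi(E) = (-12) * (-4) = 48

48


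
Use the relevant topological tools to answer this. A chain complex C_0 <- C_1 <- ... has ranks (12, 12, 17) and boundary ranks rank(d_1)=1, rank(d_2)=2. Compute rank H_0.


rank H_k = rank(ker d_k) - rank(im d_{k+1}).
rank(ker d_0) = rank(C_0) - rank(d_0) = 12 - 0 = 12.
rank(im d_{0+1}) = 1.
rank H_0 = 12 - 1 = 11

11


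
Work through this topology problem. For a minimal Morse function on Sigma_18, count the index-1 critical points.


A perfect Morse function has m_k = b_k.
For Sigma_18: b_0=1, b_1=2g=36, b_2=1.
Saddles m_1 = 2g = 36

36


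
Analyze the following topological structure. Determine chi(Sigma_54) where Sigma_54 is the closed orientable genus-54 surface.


For a closed orientable surface of genus g: chi = 2 - 2g.
Here g = 54.
chi = 2 - 2*54 = 2 - 108 = -106

-106


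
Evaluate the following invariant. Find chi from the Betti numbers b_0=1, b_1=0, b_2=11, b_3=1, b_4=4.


chi = sum_k (-1)^k b_k.
= (1) + (0) + (11) + (-1) + (4)
= 15

15


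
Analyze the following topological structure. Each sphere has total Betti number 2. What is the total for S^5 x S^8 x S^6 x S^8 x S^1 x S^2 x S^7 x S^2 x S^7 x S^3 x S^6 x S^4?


Total Betti number is multiplicative under products.
Each S^d (d>=1) has total Betti number 2.
There are 12 sphere factors.
Total = 2^12 = 4096

4096


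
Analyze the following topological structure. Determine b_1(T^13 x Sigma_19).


pi_1(A x B) = pi_1(A) x pi_1(B); rank of abelianization = b_1.
b_1(T^13) = 13, b_1(Sigma_19) = 2*19 = 38.
b_1(product) = 13 + 38 = 51

51


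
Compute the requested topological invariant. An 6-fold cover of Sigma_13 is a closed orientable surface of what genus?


For an n-sheeted cover: chi(E) = n * chi(B).
chi(Sigma_13) = 2 - 2*13 = -24.
chi(E) = 6 * (-24) = -144.
genus(E) = (2 - chi(E))/2 = (2 - (-144))/2 = 146/2 = 73

73


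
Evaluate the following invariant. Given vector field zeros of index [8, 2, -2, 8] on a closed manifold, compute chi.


Poincare-Hopf: chi(M) = sum of indices of zeros.
chi = (8) + (2) + (-2) + (8) = 16

16


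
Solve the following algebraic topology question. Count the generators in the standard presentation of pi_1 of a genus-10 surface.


Standard presentation: pi_1(Sigma_g) = <a_1,b_1,...,a_g,b_g | [a_1,b_1]...[a_g,b_g] = 1>.
Number of generators = 2g = 2*10 = 20

20


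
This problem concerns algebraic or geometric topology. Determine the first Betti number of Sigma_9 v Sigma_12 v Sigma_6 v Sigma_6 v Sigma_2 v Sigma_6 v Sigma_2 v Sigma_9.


For a wedge X v Y: reduced H_k(X v Y) = H_k(X) + H_k(Y).
Each Sigma_g contributes b_1 = 2g.
b_1 = 18 + 24 + 12 + 12 + 4 + 12 + 4 + 18 = 104

104


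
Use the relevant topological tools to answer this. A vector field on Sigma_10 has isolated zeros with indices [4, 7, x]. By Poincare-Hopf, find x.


Poincare-Hopf: sum of indices = chi(M).
chi(Sigma_10) = 2 - 2*10 = -18.
Sum of known indices = 11.
x = chi - (sum known) = -18 - (11) = -29

-29


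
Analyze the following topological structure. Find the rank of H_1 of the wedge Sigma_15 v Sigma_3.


For a wedge: H_1(A v B) = H_1(A) + H_1(B).
b_1(Sigma_15) = 30, b_1(Sigma_3) = 6.
b_1 = 30 + 6 = 36

36


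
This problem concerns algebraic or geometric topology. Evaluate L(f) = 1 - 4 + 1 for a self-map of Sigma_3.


L(f) = tr(f_0*) - tr(f_1*) + tr(f_2*).
= 1 - (4) + (1)
= -2

-2


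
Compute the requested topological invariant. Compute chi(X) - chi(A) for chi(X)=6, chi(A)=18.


Relative Euler characteristic: chi(X, A) = chi(X) - chi(A).
= 6 - (18) = -12

-12


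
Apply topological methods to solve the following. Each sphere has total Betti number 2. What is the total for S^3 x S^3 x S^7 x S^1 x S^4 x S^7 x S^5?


Total Betti number is multiplicative under products.
Each S^d (d>=1) has total Betti number 2.
There are 7 sphere factors.
Total = 2^7 = 128

128


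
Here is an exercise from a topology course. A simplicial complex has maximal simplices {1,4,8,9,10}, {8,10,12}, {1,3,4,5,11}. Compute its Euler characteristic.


Enumerate all faces; f-vector: f_0=9, f_1=21, f_2=21, f_3=10, f_4=2.
chi = sum (-1)^k f_k = 1

1


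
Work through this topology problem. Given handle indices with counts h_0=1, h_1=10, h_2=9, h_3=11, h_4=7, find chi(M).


Handles of index k contribute (-1)^k to chi (same as CW cells).
chi = (1) + (-10) + (9) + (-11) + (7) = -4

-4


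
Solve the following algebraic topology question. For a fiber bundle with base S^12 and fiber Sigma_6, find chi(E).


chi(S^12) = 2 (n even), chi(Sigma_6) = 2 - 2*6 = -10.
chi(E) = 2 * (-10) = -20

-20


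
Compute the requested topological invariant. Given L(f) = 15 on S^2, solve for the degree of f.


L(f) = 1 + (-1)^2 deg(f) on S^2.
15 = 1 + (-1)^2 * deg(f)
(-1)^2 * deg(f) = 14
deg(f) = 14

14


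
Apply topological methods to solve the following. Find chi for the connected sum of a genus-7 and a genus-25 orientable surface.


chi(Sigma_7) = 2 - 2*7 = -12
chi(Sigma_25) = 2 - 2*25 = -48
For surfaces: chi(A#B) = chi(A) + chi(B) - 2.
chi = -12 + -48 - 2 = -62

-62


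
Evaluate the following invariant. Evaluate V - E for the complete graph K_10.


K_10: V = 10, E = C(10,2) = 45.
chi = V - E = 10 - 45 = -35

-35


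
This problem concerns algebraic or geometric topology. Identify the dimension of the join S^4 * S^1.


Join of spheres: S^m * S^n = S^{m+n+1}.
dim = 4 + 1 + 1 = 6

6


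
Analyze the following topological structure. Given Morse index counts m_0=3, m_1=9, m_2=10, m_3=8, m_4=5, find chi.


Morse theory: chi(M) = sum_k (-1)^k m_k where m_k = #(index-k critical points).
= (3) + (-9) + (10) + (-8) + (5) = 1

1


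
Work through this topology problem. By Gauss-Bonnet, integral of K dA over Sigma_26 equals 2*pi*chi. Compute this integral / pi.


Gauss-Bonnet: integral K dA = 2*pi*chi(M).
chi(Sigma_26) = 2 - 2*26 = -50.
(integral K dA)/pi = 2*chi = 2*(-50) = -100

-100


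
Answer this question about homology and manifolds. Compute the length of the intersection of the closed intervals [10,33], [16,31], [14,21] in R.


Intersection = [max(a_i), min(b_i)] = [16, 21].
Length = 21 - 16 = 5

5


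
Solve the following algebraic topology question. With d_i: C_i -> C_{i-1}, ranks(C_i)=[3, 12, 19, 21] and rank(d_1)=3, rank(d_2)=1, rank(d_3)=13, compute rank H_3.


rank H_k = rank(ker d_k) - rank(im d_{k+1}).
rank(ker d_3) = rank(C_3) - rank(d_3) = 21 - 13 = 8.
rank(im d_{3+1}) = 0.
rank H_3 = 8 - 0 = 8

8


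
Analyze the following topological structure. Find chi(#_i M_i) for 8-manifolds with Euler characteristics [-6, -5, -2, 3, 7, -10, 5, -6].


For n-manifolds: chi(A#B) = chi(A) + chi(B) - chi(S^8).
chi(S^8) = 1 + (-1)^8 = 2.
chi(#) = (sum chi_i) - (8-1)*chi(S^8) = -14 - 7*2 = -28

-28


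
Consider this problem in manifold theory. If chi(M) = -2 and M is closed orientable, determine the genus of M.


chi = 2 - 2g for closed orientable surfaces.
-2 = 2 - 2g
2g = 2 - (-2) = 4
g = 2

2


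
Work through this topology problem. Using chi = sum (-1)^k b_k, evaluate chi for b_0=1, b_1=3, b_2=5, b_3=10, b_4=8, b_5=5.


chi = sum_k (-1)^k b_k.
= (1) + (-3) + (5) + (-10) + (8) + (-5)
= -4

-4


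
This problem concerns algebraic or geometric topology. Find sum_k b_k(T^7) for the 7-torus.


b_k(T^7) = C(7,k), so the sum over k is sum_k C(7,k) = 2^7.
Total = 2^7 = 128

128


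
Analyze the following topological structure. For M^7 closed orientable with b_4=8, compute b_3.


Poincare duality for closed orientable n-manifolds: b_k = b_{n-k}.
Here n = 7, so b_3 = b_4 = 8

8


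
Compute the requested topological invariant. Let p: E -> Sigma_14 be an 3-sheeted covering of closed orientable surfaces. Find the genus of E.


For an n-sheeted cover: chi(E) = n * chi(B).
chi(Sigma_14) = 2 - 2*14 = -26.
chi(E) = 3 * (-26) = -78.
genus(E) = (2 - chi(E))/2 = (2 - (-78))/2 = 80/2 = 40

40


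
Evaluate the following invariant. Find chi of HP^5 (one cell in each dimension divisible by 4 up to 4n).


HP^5 has one cell in each dimension 0, 4, ..., 4*5 (5+1 cells, all even-dim).
chi = 5 + 1 = 6

6


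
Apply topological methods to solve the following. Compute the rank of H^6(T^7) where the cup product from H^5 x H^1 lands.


Cup product: H^p x H^q -> H^{p+q}; here p+q = 5+1 = 6.
rank H^k(T^n) = C(n,k).
C(7,6) = 7

7


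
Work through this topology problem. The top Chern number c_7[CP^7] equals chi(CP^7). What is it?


For any closed oriented manifold, <e(TM),[M]> = chi(M).
chi(CP^7) = 7+1 = 8

8


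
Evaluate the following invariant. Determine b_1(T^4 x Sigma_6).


pi_1(A x B) = pi_1(A) x pi_1(B); rank of abelianization = b_1.
b_1(T^4) = 4, b_1(Sigma_6) = 2*6 = 12.
b_1(product) = 4 + 12 = 16

16


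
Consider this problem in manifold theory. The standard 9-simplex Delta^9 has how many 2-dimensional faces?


Delta^9 has 9+1 vertices. A 2-face is a choice of 2+1 vertices.
f_2 = C(9+1, 2+1) = C(10,3) = 120

120


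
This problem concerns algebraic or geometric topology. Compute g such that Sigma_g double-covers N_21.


chi(N_21) = 2 - 21 = -19.
Double cover: chi(Sigma_g) = 2 * chi(N_21) = 2*(-19) = -38.
2 - 2g = -38, so g = (2 - (-38))/2 = 40/2 = 20

20


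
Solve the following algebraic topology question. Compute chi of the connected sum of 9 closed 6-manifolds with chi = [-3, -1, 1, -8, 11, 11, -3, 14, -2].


For n-manifolds: chi(A#B) = chi(A) + chi(B) - chi(S^6).
chi(S^6) = 1 + (-1)^6 = 2.
chi(#) = (sum chi_i) - (9-1)*chi(S^6) = 20 - 8*2 = 4

4


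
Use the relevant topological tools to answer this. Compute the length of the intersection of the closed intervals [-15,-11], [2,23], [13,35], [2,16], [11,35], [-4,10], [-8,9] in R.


Intersection = [max(a_i), min(b_i)] = [13, -11].
Since 13 > -11, the intersection is empty.
Length = 0

0


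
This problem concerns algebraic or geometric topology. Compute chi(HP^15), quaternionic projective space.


HP^15 has one cell in each dimension 0, 4, ..., 4*15 (15+1 cells, all even-dim).
chi = 15 + 1 = 16

16


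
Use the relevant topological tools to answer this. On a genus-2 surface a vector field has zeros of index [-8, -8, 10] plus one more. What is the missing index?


Poincare-Hopf: sum of indices = chi(M).
chi(Sigma_2) = 2 - 2*2 = -2.
Sum of known indices = -6.
x = chi - (sum known) = -2 - (-6) = 4

4


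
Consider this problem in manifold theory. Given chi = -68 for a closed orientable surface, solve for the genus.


chi = 2 - 2g for closed orientable surfaces.
-68 = 2 - 2g
2g = 2 - (-68) = 70
g = 35

35


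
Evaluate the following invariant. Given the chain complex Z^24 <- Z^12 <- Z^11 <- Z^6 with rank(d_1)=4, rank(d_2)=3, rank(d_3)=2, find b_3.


rank H_k = rank(ker d_k) - rank(im d_{k+1}).
rank(ker d_3) = rank(C_3) - rank(d_3) = 6 - 2 = 4.
rank(im d_{3+1}) = 0.
rank H_3 = 4 - 0 = 4

4


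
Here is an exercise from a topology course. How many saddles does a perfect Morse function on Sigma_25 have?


A perfect Morse function has m_k = b_k.
For Sigma_25: b_0=1, b_1=2g=50, b_2=1.
Saddles m_1 = 2g = 50

50


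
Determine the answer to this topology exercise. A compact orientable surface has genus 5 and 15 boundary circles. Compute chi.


For a compact orientable surface with genus g and b boundary components: chi = 2 - 2g - b.
chi = 2 - 2*5 - 15 = 2 - 10 - 15 = -23

-23


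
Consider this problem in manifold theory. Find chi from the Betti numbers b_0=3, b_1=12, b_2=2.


chi = sum_k (-1)^k b_k.
= (3) + (-12) + (2)
= -7

-7


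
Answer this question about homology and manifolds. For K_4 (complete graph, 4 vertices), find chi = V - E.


K_4: V = 4, E = C(4,2) = 6.
chi = V - E = 4 - 6 = -2

-2


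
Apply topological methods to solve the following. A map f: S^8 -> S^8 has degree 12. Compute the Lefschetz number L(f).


On S^8: L(f) = tr(f_0*) + (-1)^8 tr(f_8*) = 1 + (-1)^8 * deg(f).
L(f) = 1 + (-1)^8 * 12 = 1 + 12 = 13

13


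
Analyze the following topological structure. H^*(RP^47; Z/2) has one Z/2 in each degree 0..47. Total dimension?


H^k(RP^47; Z/2) = Z/2 for each 0 <= k <= 47.
Total dimension = 47 + 1 = 48

48


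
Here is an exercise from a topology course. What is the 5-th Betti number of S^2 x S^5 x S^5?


Each S^d has Poincare polynomial 1 + t^d.
The product S^2 x S^5 x S^5 has Poincare polynomial prod(1+t^d_i).
Expanding: b_0=1, b_2=1, b_5=2, b_7=2, b_10=1, b_12=1.
b_5 = 2

2


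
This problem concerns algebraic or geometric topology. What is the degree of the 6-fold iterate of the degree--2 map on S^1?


deg(f) = -2. Degree is multiplicative: deg(f^6) = (deg f)^6.
deg(f^6) = (-2)^6 = 64

64


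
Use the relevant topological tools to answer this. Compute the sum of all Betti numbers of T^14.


b_k(T^14) = C(14,k), so the sum over k is sum_k C(14,k) = 2^14.
Total = 2^14 = 16384

16384


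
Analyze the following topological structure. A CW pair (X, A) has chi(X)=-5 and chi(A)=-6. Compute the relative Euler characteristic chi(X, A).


Relative Euler characteristic: chi(X, A) = chi(X) - chi(A).
= -5 - (-6) = 1

1


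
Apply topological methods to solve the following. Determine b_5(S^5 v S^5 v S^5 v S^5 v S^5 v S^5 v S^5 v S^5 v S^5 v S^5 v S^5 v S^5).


For a wedge of spheres, H_k (k>0) is free on one generator per sphere of dimension k.
Spheres of dimension 5: count = 12.
b_5 = 12

12


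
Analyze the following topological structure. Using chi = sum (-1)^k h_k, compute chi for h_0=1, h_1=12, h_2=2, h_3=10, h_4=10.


Handles of index k contribute (-1)^k to chi (same as CW cells).
chi = (1) + (-12) + (2) + (-10) + (10) = -9

-9


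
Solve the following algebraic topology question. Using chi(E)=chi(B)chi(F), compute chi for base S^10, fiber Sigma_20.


chi(S^10) = 2 (n even), chi(Sigma_20) = 2 - 2*20 = -38.
chi(E) = 2 * (-38) = -76

-76


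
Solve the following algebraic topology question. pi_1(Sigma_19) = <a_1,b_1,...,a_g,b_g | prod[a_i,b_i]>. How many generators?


Standard presentation: pi_1(Sigma_g) = <a_1,b_1,...,a_g,b_g | [a_1,b_1]...[a_g,b_g] = 1>.
Number of generators = 2g = 2*19 = 38

38


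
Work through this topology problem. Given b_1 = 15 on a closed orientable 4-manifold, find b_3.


Poincare duality for closed orientable n-manifolds: b_k = b_{n-k}.
Here n = 4, so b_3 = b_1 = 15

15


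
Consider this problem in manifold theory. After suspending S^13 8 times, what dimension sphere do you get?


Each suspension raises dimension by 1: Sigma S^n = S^{n+1}.
Sigma^8 S^13 = S^{13+8} = S^21

21


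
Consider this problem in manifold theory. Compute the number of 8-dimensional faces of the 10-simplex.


Delta^10 has 10+1 vertices. A 8-face is a choice of 8+1 vertices.
f_8 = C(10+1, 8+1) = C(11,9) = 55

55


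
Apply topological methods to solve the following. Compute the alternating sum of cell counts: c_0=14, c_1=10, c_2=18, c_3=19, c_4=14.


chi = sum_k (-1)^k c_k.
= (-1)^0*14 + (-1)^1*10 + (-1)^2*18 + (-1)^3*19 + (-1)^4*14
= (14) + (-10) + (18) + (-19) + (14)
= 17

17


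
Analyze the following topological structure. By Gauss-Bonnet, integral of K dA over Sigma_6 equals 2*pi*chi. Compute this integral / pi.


Gauss-Bonnet: integral K dA = 2*pi*chi(M).
chi(Sigma_6) = 2 - 2*6 = -10.
(integral K dA)/pi = 2*chi = 2*(-10) = -20

-20


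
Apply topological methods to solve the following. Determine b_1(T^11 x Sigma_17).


pi_1(A x B) = pi_1(A) x pi_1(B); rank of abelianization = b_1.
b_1(T^11) = 11, b_1(Sigma_17) = 2*17 = 34.
b_1(product) = 11 + 34 = 45

45


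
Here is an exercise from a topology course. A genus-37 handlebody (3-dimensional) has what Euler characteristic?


A genus-g handlebody deformation retracts to a wedge of g circles.
chi(vee_g S^1) = 1 - g.
chi(H_37) = 1 - 37 = -36

-36


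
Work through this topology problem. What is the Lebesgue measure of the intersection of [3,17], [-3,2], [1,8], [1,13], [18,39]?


Intersection = [max(a_i), min(b_i)] = [18, 2].
Since 18 > 2, the intersection is empty.
Length = 0

0


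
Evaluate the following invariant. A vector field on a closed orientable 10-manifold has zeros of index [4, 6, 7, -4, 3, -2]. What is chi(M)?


Poincare-Hopf: chi(M) = sum of indices of zeros.
chi = (4) + (6) + (7) + (-4) + (3) + (-2) = 14

14


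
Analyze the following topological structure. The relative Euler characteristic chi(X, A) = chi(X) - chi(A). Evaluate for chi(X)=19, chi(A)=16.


Relative Euler characteristic: chi(X, A) = chi(X) - chi(A).
= 19 - (16) = 3

3


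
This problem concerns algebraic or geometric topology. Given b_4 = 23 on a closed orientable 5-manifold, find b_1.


Poincare duality for closed orientable n-manifolds: b_k = b_{n-k}.
Here n = 5, so b_1 = b_4 = 23

23


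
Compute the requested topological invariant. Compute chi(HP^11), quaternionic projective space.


HP^11 has one cell in each dimension 0, 4, ..., 4*11 (11+1 cells, all even-dim).
chi = 11 + 1 = 12

12


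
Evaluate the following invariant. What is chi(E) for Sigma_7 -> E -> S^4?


chi(S^4) = 2 (n even), chi(Sigma_7) = 2 - 2*7 = -12.
chi(E) = 2 * (-12) = -24

-24


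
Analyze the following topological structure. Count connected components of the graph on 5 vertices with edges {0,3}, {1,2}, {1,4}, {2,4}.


Run DFS/union-find over 5 vertices.
V = 5, E = 4.
Number of components = 2

2
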